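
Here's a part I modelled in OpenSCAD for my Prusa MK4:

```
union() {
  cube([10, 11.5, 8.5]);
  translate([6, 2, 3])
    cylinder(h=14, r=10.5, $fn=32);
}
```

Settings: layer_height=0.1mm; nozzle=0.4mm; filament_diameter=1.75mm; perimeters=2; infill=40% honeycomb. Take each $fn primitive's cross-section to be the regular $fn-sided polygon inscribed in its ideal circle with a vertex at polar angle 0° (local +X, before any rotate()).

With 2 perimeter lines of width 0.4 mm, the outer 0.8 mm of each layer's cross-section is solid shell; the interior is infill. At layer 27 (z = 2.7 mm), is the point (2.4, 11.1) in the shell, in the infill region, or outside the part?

shell

At z = 2.7 mm: the cube is present — its section is the full 10×11.5 rectangle; the cylinder at (6, 2) is absent (z outside [3, 17]); Combining (union): only the 10×11.5 cube is present, so the union is just that shape — 1 connected region. Overall, the cross-section is a single solid region. The nearest boundary edge runs (10.00, 11.50)→(0.00, 11.50); distance from the point to it = 0.40 mm. The point is inside the cross-section, 0.40 mm from the nearest boundary — within the 0.8 mm shell band (2 × 0.4).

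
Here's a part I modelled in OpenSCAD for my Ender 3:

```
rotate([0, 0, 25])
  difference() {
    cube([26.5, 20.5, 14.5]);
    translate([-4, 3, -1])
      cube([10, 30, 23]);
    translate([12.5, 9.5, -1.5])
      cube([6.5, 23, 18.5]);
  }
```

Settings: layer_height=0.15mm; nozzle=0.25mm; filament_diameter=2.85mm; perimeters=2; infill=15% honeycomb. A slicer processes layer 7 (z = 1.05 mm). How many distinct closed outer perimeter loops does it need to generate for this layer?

1

At z = 1.05 mm: the 26.5×20.5 cube contributes its full rectangle; the cube at (-4, 3) is present — its section is the full 10×30 rectangle; the cube at (12.5, 9.5) (footprint 6.5×23) is included at this height; After the difference (first − rest): starting from the 26.5×20.5 cube, the 10×30 cube at (-4, 3) partially overlaps it — only the 105.00 mm² overlap (of its 300.00 mm²) is removed, clipping the outline; the 6.5×23 cube at (12.5, 9.5) partially overlaps it — only the 71.50 mm² overlap (of its 149.50 mm²) is removed, clipping the outline — 1 connected region; (whole slice rotated 25° about Z — lengths, areas and connectivity unchanged). The result has 1 disconnected region.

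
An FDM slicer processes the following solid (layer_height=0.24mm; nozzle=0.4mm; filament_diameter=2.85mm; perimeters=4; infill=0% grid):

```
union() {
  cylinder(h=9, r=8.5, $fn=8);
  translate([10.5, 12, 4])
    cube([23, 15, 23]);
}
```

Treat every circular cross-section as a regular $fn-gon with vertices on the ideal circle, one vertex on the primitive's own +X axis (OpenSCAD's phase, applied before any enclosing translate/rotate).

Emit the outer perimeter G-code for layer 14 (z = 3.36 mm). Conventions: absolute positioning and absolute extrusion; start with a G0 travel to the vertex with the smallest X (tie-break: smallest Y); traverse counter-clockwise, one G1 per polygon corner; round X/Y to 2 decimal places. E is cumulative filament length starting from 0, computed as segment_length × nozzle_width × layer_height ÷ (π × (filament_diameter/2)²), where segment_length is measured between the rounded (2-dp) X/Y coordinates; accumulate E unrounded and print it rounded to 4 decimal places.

At z = 3.36 mm: the r=8.5 cylinder contributes a regular 8-gon of circumradius 8.5; the cube at (10.5, 12) is absent (z outside [4, 27]); Taking the union: only the r=8.5 cylinder is present, so the union is just that shape — 1 connected region. The outline is a single polygon with 8 vertices. Extrusion per mm of travel: 0.4 × 0.24 / (π × 1.425²) = 0.015048. Accumulating E over each segment gives final E = 0.7832.

G0 X-8.50 Y0.00 Z3.36
G1 X-6.01 Y-6.01 E0.0979
G1 X0.00 Y-8.50 E0.1958
G1 X6.01 Y-6.01 E0.2937
G1 X8.50 Y0.00 E0.3916
G1 X6.01 Y6.01 E0.4895
G1 X0.00 Y8.50 E0.5874
G1 X-6.01 Y6.01 E0.6853
G1 X-8.50 Y0.00 E0.7832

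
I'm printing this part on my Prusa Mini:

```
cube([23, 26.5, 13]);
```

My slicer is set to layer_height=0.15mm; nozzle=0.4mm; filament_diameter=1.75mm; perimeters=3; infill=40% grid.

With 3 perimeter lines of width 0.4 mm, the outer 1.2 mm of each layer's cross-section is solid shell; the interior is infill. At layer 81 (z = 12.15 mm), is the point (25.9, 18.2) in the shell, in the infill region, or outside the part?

At z = 12.15 mm: the cube is present — its section is the full 23×26.5 rectangle. Overall, the cross-section is a single solid region. The nearest boundary edge runs (23.00, 0.00)→(23.00, 26.50); distance from the point to it = 2.90 mm. The point is not inside any of the regions above, so it lies outside the cross-section (2.90 mm from the nearest boundary).

outside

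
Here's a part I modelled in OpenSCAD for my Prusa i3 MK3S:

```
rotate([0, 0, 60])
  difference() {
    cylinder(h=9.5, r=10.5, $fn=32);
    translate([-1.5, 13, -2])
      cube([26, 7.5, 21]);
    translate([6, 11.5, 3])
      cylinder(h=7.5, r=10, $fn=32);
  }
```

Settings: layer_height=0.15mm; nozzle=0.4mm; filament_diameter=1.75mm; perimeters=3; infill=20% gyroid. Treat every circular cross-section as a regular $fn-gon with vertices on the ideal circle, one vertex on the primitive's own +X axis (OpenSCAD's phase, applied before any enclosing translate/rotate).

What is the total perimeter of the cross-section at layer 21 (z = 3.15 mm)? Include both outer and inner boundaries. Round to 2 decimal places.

66.21 mm

At z = 3.15 mm: the cylinder: section is a regular 32-gon, circumradius r=10.5 (perimeter = 2·32·10.500·sin(180°/32) = 65.87 mm); the 26×7.5 cube at (-1.5, 13) contributes its full rectangle (perimeter 67.00 mm); the r=10 cylinder at (6, 11.5) contributes a regular 32-gon of circumradius 10 (perimeter = 2·32·10.000·sin(180°/32) = 62.73 mm); After the difference (first − rest): starting from the r=10.5 cylinder, the 26×7.5 cube at (-1.5, 13) misses the remaining region (no effect); the r=10 cylinder at (6, 11.5) partially overlaps it — only the 81.92 mm² overlap (of its 312.14 mm²) is removed, clipping the outline — boundary = 66.21 mm; (whole slice rotated 60° about Z — lengths, areas and connectivity unchanged). Overall, the cross-section is a single solid region. Total boundary length (outer) = 66.21 mm.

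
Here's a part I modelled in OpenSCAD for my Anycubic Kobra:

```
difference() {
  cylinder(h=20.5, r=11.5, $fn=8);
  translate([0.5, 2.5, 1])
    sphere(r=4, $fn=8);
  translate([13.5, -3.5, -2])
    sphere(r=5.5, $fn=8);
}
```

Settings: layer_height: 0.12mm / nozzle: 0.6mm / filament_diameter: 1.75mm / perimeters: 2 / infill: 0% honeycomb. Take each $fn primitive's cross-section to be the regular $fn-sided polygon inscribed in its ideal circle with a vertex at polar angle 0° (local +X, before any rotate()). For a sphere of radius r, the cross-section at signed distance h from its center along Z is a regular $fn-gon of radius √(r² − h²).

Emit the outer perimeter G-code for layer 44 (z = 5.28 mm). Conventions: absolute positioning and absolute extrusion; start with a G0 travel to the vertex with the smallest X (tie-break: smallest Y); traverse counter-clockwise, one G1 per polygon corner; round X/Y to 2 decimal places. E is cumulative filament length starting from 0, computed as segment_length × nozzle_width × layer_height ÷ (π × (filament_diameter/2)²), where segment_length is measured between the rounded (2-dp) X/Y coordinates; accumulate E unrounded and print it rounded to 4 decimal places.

At z = 5.28 mm: the r=11.5 cylinder contributes a regular 8-gon of circumradius 11.5; the sphere at (0.5, 2.5) does not reach this height (|z−center|=4.280 > r=4); the sphere at (13.5, -3.5) is not intersected at this z (|z−center|=7.280 > r=5.5); Subtracting the remaining from the first: none of the subtracted shapes is present at this height, so the r=11.5 cylinder is unchanged — 1 connected region. The outline is a single polygon with 8 vertices. Extrusion per mm of travel: 0.6 × 0.12 / (π × 0.875²) = 0.029934. Accumulating E over each segment gives final E = 2.1075.

G0 X-11.50 Y0.00 Z5.28
G1 X-8.13 Y-8.13 E0.2634
G1 X0.00 Y-11.50 E0.5269
G1 X8.13 Y-8.13 E0.7903
G1 X11.50 Y0.00 E1.0538
G1 X8.13 Y8.13 E1.3172
G1 X0.00 Y11.50 E1.5807
G1 X-8.13 Y8.13 E1.8441
G1 X-11.50 Y0.00 E2.1075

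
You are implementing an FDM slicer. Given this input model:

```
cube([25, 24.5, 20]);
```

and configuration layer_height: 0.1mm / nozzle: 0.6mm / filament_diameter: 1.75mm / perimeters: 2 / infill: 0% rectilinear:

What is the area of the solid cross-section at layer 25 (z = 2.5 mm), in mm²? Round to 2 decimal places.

612.50 mm²

At z = 2.5 mm: the cube is present — its section is the full 25×24.5 rectangle (area 612.50 mm²). Overall, the cross-section is a single solid region. Net area = 612.50 mm².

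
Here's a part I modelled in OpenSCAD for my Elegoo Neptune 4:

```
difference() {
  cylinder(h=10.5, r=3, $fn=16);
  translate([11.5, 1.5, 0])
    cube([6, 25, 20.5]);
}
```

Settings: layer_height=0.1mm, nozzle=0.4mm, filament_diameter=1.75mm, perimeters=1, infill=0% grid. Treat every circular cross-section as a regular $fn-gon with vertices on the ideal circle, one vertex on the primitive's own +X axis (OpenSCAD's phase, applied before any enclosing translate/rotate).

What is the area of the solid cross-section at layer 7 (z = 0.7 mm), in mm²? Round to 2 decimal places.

At z = 0.7 mm: the cylinder: section is a regular 16-gon, circumradius r=3 (area = (16/2)·3.000²·sin(360°/16) = 27.55 mm²); the 6×25 cube at (11.5, 1.5) contributes its full rectangle (area 150.00 mm²); Taking the first minus the rest: starting from the r=3 cylinder (27.55 mm²), the 6×25 cube at (11.5, 1.5) misses the remaining region (no effect) — area = 27.55 mm². Overall, the cross-section is a single solid region. Net area = 27.55 mm².

27.55 mm²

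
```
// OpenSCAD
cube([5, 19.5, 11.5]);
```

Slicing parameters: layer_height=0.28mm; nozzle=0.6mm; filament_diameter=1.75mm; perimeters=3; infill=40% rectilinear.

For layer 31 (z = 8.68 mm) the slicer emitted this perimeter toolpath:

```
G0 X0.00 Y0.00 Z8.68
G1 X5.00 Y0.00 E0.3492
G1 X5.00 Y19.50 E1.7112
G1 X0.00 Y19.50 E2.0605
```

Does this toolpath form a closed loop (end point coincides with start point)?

Start point (G0): (0.00, 0.00). End point (last G1): the path does not return to the start — open.

no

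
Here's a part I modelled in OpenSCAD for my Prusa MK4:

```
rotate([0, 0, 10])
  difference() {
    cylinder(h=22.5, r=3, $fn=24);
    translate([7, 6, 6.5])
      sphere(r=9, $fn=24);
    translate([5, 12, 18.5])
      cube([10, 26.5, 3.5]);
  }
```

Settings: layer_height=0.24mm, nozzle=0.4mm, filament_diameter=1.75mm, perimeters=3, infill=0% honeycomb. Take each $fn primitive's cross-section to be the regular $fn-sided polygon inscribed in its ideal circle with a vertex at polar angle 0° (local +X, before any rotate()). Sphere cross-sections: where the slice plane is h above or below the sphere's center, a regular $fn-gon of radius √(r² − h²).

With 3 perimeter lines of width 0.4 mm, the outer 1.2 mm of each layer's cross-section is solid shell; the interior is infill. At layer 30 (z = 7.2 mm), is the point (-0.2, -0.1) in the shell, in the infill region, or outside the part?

At z = 7.2 mm: the r=3 cylinder gives a regular 24-gon of circumradius 3 (constant along its height); the sphere at (7, 6): section is a regular 24-gon, circumradius = √(r²−h²) = √(9²−0.7²) = 8.973; the cube at (5, 12) does not reach this height (z outside [18.5, 22]); Taking the first minus the rest: starting from the r=3 cylinder, the r=9 sphere at (7, 6) partially overlaps it — only the 11.24 mm² overlap (of its 250.05 mm²) is removed, clipping the outline — 1 connected region; (whole slice rotated 10° about Z — lengths, areas and connectivity unchanged). Overall, the cross-section is a single solid region. Undo the 10° rotation: the query point maps to (-0.214, -0.064) in the un-rotated model frame. The nearest boundary edge runs (-0.77, 1.51)→(0.66, -0.34); distance from the point to it = 0.52 mm. The point is inside the cross-section, 0.52 mm from the nearest boundary — within the 1.2 mm shell band (3 × 0.4).

shell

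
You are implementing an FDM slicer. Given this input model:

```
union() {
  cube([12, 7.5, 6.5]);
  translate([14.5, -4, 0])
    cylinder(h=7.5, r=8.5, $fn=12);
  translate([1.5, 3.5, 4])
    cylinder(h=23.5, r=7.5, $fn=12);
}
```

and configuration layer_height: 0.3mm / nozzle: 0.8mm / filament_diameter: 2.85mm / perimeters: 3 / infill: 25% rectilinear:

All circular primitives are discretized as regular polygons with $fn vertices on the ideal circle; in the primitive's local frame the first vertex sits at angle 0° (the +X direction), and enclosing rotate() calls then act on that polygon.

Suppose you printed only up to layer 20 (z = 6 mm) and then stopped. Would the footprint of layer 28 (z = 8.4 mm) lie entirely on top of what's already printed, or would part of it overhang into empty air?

Compare the two slices. At z = 6: the 12×7.5 cube contributes its full rectangle (area 90.00 mm²); the r=8.5 cylinder at (14.5, -4) contributes a regular 12-gon of circumradius 8.5 (area = (12/2)·8.500²·sin(360°/12) = 216.75 mm²); the cylinder at (1.5, 3.5): section is a regular 12-gon, circumradius r=7.5 (area = (12/2)·7.500²·sin(360°/12) = 168.75 mm²); Taking the union: the regions partially overlap — summed areas 475.50 mm² minus the doubly-counted overlap 76.53 mm² gives 398.97 mm² — area = 398.97 mm². At z = 8.4: the cube is absent (z outside [0, 6.5]); the cylinder at (14.5, -4) is absent (z outside [0, 7.5]); the r=7.5 cylinder at (1.5, 3.5) gives a regular 12-gon of circumradius 7.5 (constant along its height) (area = (12/2)·7.500²·sin(360°/12) = 168.75 mm²); Combining (union): only the r=7.5 cylinder at (1.5, 3.5) is present, so the union is just that shape — area = 168.75 mm². Checking containment: the cross-section at z = 8.4 is a subset of the cross-section at z = 6.

entirely on top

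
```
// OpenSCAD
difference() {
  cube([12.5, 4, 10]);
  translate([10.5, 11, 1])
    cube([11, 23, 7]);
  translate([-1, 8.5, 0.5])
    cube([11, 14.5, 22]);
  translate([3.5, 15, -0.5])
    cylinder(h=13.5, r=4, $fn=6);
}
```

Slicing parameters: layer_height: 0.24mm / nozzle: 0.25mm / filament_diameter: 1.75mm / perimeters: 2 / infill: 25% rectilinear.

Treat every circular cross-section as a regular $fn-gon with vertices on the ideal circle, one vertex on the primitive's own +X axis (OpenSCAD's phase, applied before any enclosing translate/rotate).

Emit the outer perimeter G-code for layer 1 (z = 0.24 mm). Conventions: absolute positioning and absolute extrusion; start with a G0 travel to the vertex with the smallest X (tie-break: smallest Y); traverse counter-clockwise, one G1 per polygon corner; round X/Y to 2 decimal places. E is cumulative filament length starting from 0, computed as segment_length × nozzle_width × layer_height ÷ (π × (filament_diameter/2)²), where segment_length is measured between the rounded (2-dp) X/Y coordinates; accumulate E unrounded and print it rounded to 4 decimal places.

G0 X0.00 Y0.00 Z0.24
G1 X12.50 Y0.00 E0.3118
G1 X12.50 Y4.00 E0.4116
G1 X0.00 Y4.00 E0.7234
G1 X0.00 Y0.00 E0.8232

At z = 0.24 mm: the cube is present — its section is the full 12.5×4 rectangle; the cube at (10.5, 11) is absent (z outside [1, 8]); the cube at (-1, 8.5) is not intersected at this z (z outside [0.5, 22.5]); the r=4 cylinder at (3.5, 15) gives a regular 6-gon of circumradius 4 (constant along its height); Subtracting the remaining from the first: starting from the 12.5×4 cube, the r=4 cylinder at (3.5, 15) misses the remaining region (no effect) — 1 connected region. The outline is a single polygon with 4 vertices. Extrusion per mm of travel: 0.25 × 0.24 / (π × 0.875²) = 0.024945. Accumulating E over each segment gives final E = 0.8232.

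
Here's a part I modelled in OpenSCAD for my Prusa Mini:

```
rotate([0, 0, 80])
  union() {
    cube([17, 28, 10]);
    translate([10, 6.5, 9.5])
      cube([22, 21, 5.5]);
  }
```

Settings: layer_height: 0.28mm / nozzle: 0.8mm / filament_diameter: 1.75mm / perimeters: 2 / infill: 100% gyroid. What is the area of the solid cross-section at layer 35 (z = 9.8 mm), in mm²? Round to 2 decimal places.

791.00 mm²

At z = 9.8 mm: the cube is present — its section is the full 17×28 rectangle (area 476.00 mm²); the 22×21 cube at (10, 6.5) contributes its full rectangle (area 462.00 mm²); Taking the union: the regions partially overlap — summed areas 938.00 mm² minus the doubly-counted overlap 147.00 mm² gives 791.00 mm² — area = 791.00 mm²; (rotated 80° about Z; rotation is an isometry so areas/perimeters/island counts are preserved). Overall, the cross-section is a single solid region. Net area = 791.00 mm².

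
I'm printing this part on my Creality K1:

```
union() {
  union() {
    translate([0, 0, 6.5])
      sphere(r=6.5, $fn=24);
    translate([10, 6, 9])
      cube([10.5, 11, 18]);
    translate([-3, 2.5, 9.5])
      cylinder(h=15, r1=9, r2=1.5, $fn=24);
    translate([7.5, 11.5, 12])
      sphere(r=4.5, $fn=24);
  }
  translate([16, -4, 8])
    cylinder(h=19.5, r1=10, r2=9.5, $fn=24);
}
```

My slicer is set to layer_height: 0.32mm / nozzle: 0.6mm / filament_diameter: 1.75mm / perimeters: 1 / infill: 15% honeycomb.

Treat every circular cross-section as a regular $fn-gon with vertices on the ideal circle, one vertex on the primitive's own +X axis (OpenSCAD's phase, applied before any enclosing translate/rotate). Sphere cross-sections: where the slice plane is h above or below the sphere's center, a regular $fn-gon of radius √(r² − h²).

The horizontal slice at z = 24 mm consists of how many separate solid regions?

3

At z = 24 mm: the sphere does not reach this height (|z−center|=17.500 > r=6.5); the 10.5×11 cube at (10, 6) contributes its full rectangle; the cone at (-3, 2.5) (r1=9→r2=1.5) has section circumradius 1.750 here — a regular 24-gon; the sphere at (7.5, 11.5) is not intersected at this z (|z−center|=12.000 > r=4.5); Merging all regions: the 2 present regions are separate (no shared area or edge), so areas and boundary lengths simply add and each stays a separate island — 2 connected regions; the cone at (16, -4) contributes a regular 24-gon of circumradius 9.590 (interpolated between r1=10 and r2=9.5 at t=0.821); Combining (union): the 2 present regions are separate (no shared area or edge), so areas and boundary lengths simply add and each stays a separate island — 3 connected regions. The result has 3 disconnected regions.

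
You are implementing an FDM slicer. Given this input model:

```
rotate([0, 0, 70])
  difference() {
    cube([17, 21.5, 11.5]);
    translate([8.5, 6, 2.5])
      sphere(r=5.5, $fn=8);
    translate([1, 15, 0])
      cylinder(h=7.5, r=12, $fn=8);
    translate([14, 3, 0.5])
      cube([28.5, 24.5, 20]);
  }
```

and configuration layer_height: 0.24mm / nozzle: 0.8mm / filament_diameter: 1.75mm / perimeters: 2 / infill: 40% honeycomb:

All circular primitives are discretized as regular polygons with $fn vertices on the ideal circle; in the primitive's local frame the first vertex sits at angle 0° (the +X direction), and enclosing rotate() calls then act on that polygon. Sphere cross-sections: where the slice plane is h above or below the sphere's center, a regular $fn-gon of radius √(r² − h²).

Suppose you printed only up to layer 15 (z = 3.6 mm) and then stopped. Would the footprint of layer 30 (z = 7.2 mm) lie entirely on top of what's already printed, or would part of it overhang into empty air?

Compare the two slices. At z = 3.6: the cube (footprint 17×21.5) is included at this height (area 365.50 mm²); the r=5.5 sphere at (8.5, 6) contributes a regular 8-gon of circumradius √(5.5²−1.1²) = 5.389 (area = (8/2)·5.389²·sin(360°/8) = 82.14 mm²); the r=12 cylinder at (1, 15) gives a regular 8-gon of circumradius 12 (constant along its height) (area = (8/2)·12.000²·sin(360°/8) = 407.29 mm²); the cube at (14, 3) is present — its section is the full 28.5×24.5 rectangle (area 698.25 mm²); Subtracting the remaining from the first: starting from the 17×21.5 cube (365.50 mm²), the r=5.5 sphere at (8.5, 6) lies wholly inside it (removes its full 82.14 mm² and its 33.00 mm outline becomes a hole wall); the r=12 cylinder at (1, 15) partially overlaps it — only the 155.86 mm² overlap (of its 407.29 mm²) is removed, clipping the outline; the 28.5×24.5 cube at (14, 3) partially overlaps it — only the 55.50 mm² overlap (of its 698.25 mm²) is removed, clipping the outline — area = 72.00 mm²; (whole slice rotated 70° about Z — lengths, areas and connectivity unchanged). At z = 7.2: the cube is present — its section is the full 17×21.5 rectangle (area 365.50 mm²); the r=5.5 sphere at (8.5, 6) slices to a regular 8-gon of circumradius 2.857 (√(r²−h²) with h=4.7 from center) (area = (8/2)·2.857²·sin(360°/8) = 23.08 mm²); the r=12 cylinder at (1, 15) contributes a regular 8-gon of circumradius 12 (area = (8/2)·12.000²·sin(360°/8) = 407.29 mm²); the cube at (14, 3) is present — its section is the full 28.5×24.5 rectangle (area 698.25 mm²); Subtracting the remaining from the first: starting from the 17×21.5 cube (365.50 mm²), the r=5.5 sphere at (8.5, 6) lies wholly inside it (removes its full 23.08 mm² and its 17.49 mm outline becomes a hole wall); the r=12 cylinder at (1, 15) partially overlaps it — only the 179.45 mm² overlap (of its 407.29 mm²) is removed, clipping the outline; the 28.5×24.5 cube at (14, 3) partially overlaps it — only the 55.50 mm² overlap (of its 698.25 mm²) is removed, clipping the outline — area = 107.47 mm²; (rotated 70° about Z; rotation is an isometry so areas/perimeters/island counts are preserved). Checking containment: at z = 7.2 the cross-section extends beyond the z = 3.6 cross-section by about 35.47 mm².

part overhangs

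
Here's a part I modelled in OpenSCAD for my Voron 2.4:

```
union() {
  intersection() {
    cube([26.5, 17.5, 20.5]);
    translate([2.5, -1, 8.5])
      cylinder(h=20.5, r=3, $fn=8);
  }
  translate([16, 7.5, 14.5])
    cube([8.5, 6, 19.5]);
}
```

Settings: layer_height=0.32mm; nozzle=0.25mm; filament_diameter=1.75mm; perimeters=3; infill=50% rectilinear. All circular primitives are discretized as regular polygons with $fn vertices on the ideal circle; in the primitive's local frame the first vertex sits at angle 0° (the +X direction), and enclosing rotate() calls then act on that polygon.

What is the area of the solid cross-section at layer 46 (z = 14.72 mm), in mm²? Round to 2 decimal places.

At z = 14.72 mm: the cube is present — its section is the full 26.5×17.5 rectangle (area 463.75 mm²); the r=3 cylinder at (2.5, -1) contributes a regular 8-gon of circumradius 3 (area = (8/2)·3.000²·sin(360°/8) = 25.46 mm²); Taking the intersection: the r=3 cylinder at (2.5, -1) partially overlaps the 26.5×17.5 cube; clipping to the common part keeps 7.13 mm² — area = 7.13 mm²; the cube at (16, 7.5) (footprint 8.5×6) is included at this height (area 51.00 mm²); Combining (union): the 2 present regions are separate (no shared area or edge), so areas and boundary lengths simply add and each stays a separate island — area = 58.13 mm². Overall, the cross-section has 2 separate islands. Net area = 58.13 mm².

58.13 mm²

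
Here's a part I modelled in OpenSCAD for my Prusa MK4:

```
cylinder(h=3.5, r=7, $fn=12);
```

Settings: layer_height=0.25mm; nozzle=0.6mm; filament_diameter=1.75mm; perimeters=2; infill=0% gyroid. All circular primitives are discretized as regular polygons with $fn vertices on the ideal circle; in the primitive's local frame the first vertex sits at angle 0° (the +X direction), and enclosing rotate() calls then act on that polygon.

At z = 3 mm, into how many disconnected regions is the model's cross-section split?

1

At z = 3 mm: the r=7 cylinder gives a regular 12-gon of circumradius 7 (constant along its height). The result has 1 disconnected region.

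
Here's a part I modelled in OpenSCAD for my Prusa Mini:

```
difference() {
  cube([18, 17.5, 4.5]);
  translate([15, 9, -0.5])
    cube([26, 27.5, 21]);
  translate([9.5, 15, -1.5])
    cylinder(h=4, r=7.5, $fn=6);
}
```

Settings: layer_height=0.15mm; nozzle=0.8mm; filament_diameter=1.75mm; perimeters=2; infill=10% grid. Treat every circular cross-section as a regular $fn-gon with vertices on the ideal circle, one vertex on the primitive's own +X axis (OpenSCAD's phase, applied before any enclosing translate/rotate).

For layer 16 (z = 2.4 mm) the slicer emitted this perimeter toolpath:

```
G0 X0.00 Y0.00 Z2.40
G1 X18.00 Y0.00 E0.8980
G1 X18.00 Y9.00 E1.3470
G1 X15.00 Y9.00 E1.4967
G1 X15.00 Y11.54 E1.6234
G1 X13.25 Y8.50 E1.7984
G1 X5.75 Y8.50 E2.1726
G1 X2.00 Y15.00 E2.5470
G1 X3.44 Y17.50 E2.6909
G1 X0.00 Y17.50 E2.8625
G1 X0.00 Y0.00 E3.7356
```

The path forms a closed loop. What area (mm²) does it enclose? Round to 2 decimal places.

189.15 mm²

Apply the shoelace formula to the sequence of (X, Y) vertices; enclosed area = 189.15 mm².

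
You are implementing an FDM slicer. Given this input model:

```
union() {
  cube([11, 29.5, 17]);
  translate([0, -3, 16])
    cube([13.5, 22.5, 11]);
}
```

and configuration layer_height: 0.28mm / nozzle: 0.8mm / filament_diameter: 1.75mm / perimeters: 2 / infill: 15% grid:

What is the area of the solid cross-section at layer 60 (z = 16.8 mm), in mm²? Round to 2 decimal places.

413.75 mm²

At z = 16.8 mm: the 11×29.5 cube contributes its full rectangle (area 324.50 mm²); the cube at (0, -3) (footprint 13.5×22.5) is included at this height (area 303.75 mm²); Merging all regions: the regions partially overlap — summed areas 628.25 mm² minus the doubly-counted overlap 214.50 mm² gives 413.75 mm² — area = 413.75 mm². Overall, the cross-section is a single solid region. Net area = 413.75 mm².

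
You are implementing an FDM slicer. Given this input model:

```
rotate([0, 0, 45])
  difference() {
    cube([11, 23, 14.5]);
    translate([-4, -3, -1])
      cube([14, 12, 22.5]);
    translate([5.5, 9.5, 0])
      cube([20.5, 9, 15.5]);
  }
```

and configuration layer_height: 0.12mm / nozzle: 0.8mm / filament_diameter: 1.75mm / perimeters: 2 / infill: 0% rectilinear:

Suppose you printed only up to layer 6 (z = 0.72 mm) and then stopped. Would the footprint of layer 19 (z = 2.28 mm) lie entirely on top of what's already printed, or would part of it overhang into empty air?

entirely on top

Compare the two slices. At z = 0.72: the 11×23 cube contributes its full rectangle (area 253.00 mm²); the cube at (-4, -3) is present — its section is the full 14×12 rectangle (area 168.00 mm²); the 20.5×9 cube at (5.5, 9.5) contributes its full rectangle (area 184.50 mm²); Subtracting the remaining from the first: starting from the 11×23 cube (253.00 mm²), the 14×12 cube at (-4, -3) partially overlaps it — only the 90.00 mm² overlap (of its 168.00 mm²) is removed, clipping the outline; the 20.5×9 cube at (5.5, 9.5) partially overlaps it — only the 49.50 mm² overlap (of its 184.50 mm²) is removed, clipping the outline — area = 113.50 mm²; (rotated 45° about Z; rotation is an isometry so areas/perimeters/island counts are preserved). At z = 2.28: the cube (footprint 11×23) is included at this height (area 253.00 mm²); the 14×12 cube at (-4, -3) contributes its full rectangle (area 168.00 mm²); the cube at (5.5, 9.5) (footprint 20.5×9) is included at this height (area 184.50 mm²); Taking the first minus the rest: starting from the 11×23 cube (253.00 mm²), the 14×12 cube at (-4, -3) partially overlaps it — only the 90.00 mm² overlap (of its 168.00 mm²) is removed, clipping the outline; the 20.5×9 cube at (5.5, 9.5) partially overlaps it — only the 49.50 mm² overlap (of its 184.50 mm²) is removed, clipping the outline — area = 113.50 mm²; (rotated 45° about Z; rotation is an isometry so areas/perimeters/island counts are preserved). Checking containment: the cross-section at z = 2.28 is a subset of the cross-section at z = 0.72.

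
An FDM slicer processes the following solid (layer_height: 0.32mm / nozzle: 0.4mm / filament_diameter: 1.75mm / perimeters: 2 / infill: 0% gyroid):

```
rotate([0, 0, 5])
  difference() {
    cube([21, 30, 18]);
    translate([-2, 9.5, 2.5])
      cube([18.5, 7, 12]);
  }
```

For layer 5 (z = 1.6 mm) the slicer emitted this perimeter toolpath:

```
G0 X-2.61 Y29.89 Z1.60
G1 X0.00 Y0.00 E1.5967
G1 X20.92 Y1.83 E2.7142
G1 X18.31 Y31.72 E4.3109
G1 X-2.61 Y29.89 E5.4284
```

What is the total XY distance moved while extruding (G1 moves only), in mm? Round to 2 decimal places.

Sum the Euclidean lengths of each G1 segment: total = 102.01 mm.

102.01 mm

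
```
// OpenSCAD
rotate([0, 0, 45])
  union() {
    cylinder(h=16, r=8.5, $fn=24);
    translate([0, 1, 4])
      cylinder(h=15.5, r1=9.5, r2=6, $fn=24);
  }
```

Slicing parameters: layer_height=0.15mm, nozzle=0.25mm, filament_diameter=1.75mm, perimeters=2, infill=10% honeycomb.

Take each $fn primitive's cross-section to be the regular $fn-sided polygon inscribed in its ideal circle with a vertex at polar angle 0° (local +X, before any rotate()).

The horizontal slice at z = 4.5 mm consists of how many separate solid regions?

1

At z = 4.5 mm: the r=8.5 cylinder gives a regular 24-gon of circumradius 8.5 (constant along its height); the cone at (0, 1): at t=0.032 of its height the radius interpolates to r₁+(r₂−r₁)t = 9.387, giving a regular 24-gon of that circumradius; Combining (union): the regions partially overlap (shared area 223.68 mm²), so overlapping operands fuse into one piece — 1 connected region; (rotated 45° about Z; rotation is an isometry so areas/perimeters/island counts are preserved). The result has 1 disconnected region.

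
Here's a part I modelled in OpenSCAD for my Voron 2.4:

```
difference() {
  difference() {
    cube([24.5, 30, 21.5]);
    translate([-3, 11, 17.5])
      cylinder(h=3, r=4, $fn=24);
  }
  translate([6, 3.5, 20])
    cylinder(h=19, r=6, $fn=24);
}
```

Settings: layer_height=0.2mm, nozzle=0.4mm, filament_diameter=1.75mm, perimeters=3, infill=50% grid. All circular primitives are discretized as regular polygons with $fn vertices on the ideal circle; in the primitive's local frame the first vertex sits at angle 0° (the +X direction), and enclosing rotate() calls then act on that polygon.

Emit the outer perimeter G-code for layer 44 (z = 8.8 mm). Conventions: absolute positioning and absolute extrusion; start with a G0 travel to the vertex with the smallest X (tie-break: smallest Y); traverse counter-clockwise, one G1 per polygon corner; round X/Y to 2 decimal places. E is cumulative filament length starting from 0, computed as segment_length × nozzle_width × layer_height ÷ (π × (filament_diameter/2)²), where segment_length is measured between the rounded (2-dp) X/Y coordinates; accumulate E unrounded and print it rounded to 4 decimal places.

G0 X0.00 Y0.00 Z8.80
G1 X24.50 Y0.00 E0.8149
G1 X24.50 Y30.00 E1.8127
G1 X0.00 Y30.00 E2.6276
G1 X0.00 Y0.00 E3.6254

At z = 8.8 mm: the 24.5×30 cube contributes its full rectangle; the cylinder at (-3, 11) is absent (z outside [17.5, 20.5]); Taking the first minus the rest: none of the subtracted shapes is present at this height, so the 24.5×30 cube is unchanged — 1 connected region; the cylinder at (6, 3.5) does not reach this height (z outside [20, 39]); Subtracting the remaining from the first: none of the subtracted shapes is present at this height, so that combined region is unchanged — 1 connected region. The outline is a single polygon with 4 vertices. Extrusion per mm of travel: 0.4 × 0.2 / (π × 0.875²) = 0.033260. Accumulating E over each segment gives final E = 3.6254.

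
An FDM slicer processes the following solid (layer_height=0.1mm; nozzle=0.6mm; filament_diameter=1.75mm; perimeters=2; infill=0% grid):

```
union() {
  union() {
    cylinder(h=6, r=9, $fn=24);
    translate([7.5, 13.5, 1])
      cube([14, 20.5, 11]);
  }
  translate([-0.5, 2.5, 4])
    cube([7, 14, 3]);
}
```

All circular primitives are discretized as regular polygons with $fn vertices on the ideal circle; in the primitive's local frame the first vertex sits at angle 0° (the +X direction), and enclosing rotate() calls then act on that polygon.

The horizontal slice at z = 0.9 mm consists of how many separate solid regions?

1

At z = 0.9 mm: the r=9 cylinder contributes a regular 24-gon of circumradius 9; the cube at (7.5, 13.5) does not reach this height (z outside [1, 12]); Combining (union): only the r=9 cylinder is present, so the union is just that shape — 1 connected region; the cube at (-0.5, 2.5) does not reach this height (z outside [4, 7]); Combining (union): only that combined region is present, so the union is just that shape — 1 connected region. The result has 1 disconnected region.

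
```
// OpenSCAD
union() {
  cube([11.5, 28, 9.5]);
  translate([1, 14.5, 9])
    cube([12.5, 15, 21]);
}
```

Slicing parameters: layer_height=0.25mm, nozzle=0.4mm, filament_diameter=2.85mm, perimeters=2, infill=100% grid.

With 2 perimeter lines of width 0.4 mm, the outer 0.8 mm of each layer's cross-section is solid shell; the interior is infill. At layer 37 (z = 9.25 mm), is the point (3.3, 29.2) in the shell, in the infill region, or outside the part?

shell

At z = 9.25 mm: the cube (footprint 11.5×28) is included at this height; the cube at (1, 14.5) is present — its section is the full 12.5×15 rectangle; Merging all regions: the regions partially overlap (shared area 141.75 mm²), so overlapping operands fuse into one piece — 1 connected region. Overall, the cross-section is a single solid region. The nearest boundary edge runs (1.00, 29.50)→(13.50, 29.50); distance from the point to it = 0.30 mm. The point is inside the cross-section, 0.30 mm from the nearest boundary — within the 0.8 mm shell band (2 × 0.4).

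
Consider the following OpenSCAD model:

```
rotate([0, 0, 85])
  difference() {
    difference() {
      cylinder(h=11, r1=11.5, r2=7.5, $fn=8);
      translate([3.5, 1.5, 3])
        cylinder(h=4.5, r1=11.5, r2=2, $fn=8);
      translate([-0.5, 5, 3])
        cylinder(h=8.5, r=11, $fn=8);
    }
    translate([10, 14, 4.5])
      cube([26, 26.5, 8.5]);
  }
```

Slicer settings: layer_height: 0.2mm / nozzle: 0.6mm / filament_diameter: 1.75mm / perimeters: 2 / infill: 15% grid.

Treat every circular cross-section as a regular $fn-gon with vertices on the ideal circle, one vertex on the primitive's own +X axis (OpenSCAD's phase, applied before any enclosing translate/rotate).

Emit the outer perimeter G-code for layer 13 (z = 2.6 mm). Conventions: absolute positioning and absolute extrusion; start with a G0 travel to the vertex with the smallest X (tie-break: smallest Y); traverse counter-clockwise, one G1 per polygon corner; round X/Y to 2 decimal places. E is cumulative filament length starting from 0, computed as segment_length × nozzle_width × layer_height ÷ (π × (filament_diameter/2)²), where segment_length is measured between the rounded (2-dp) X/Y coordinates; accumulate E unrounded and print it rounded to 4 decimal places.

At z = 2.6 mm: the cone (r1=11.5→r2=7.5) has section circumradius 10.555 here — a regular 8-gon; the cone at (3.5, 1.5) is absent (z outside [3, 7.5]); the cylinder at (-0.5, 5) is absent (z outside [3, 11.5]); Subtracting the remaining from the first: none of the subtracted shapes is present at this height, so the cone is unchanged — 1 connected region; the cube at (10, 14) is absent (z outside [4.5, 13]); Taking the first minus the rest: none of the subtracted shapes is present at this height, so the result so far is unchanged — 1 connected region; (whole slice rotated 85° about Z — lengths, areas and connectivity unchanged). The outline is a single polygon with 8 vertices. Extrusion per mm of travel: 0.6 × 0.2 / (π × 0.875²) = 0.049890. Accumulating E over each segment gives final E = 3.2236.

G0 X-10.51 Y0.92 Z2.60
G1 X-8.09 Y-6.78 E0.4027
G1 X-0.92 Y-10.51 E0.8059
G1 X6.78 Y-8.09 E1.2086
G1 X10.51 Y-0.92 E1.6118
G1 X8.09 Y6.78 E2.0145
G1 X0.92 Y10.51 E2.4177
G1 X-6.78 Y8.09 E2.8204
G1 X-10.51 Y0.92 E3.2236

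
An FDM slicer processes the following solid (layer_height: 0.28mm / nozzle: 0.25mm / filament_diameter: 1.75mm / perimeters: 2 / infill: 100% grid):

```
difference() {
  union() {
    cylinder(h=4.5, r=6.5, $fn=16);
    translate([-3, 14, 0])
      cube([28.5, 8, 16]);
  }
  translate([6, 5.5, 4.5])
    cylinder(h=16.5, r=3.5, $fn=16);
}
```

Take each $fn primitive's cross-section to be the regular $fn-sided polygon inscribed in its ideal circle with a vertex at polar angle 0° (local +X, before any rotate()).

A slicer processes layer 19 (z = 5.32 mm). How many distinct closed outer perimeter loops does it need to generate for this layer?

At z = 5.32 mm: the cylinder does not reach this height (z outside [0, 4.5]); the cube at (-3, 14) (footprint 28.5×8) is included at this height; Taking the union: only the 28.5×8 cube at (-3, 14) is present, so the union is just that shape — 1 connected region; the r=3.5 cylinder at (6, 5.5) gives a regular 16-gon of circumradius 3.5 (constant along its height); Subtracting the remaining from the first: starting from that combined region, the r=3.5 cylinder at (6, 5.5) misses the remaining region (no effect) — 1 connected region. The result has 1 disconnected region.

1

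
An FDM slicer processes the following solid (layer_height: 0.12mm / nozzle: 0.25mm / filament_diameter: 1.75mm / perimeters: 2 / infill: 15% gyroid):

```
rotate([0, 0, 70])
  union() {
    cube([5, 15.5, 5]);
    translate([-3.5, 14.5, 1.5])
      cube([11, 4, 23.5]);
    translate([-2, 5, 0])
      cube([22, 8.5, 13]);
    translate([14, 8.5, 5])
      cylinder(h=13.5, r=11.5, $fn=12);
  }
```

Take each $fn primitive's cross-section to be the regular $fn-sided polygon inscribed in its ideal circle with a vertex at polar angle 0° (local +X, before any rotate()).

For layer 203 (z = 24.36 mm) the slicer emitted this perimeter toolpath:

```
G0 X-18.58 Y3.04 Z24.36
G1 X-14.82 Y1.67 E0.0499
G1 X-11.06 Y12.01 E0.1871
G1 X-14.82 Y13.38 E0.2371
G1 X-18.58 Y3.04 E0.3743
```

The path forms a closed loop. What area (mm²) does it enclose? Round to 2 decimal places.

Apply the shoelace formula to the sequence of (X, Y) vertices; enclosed area = 44.03 mm².

44.03 mm²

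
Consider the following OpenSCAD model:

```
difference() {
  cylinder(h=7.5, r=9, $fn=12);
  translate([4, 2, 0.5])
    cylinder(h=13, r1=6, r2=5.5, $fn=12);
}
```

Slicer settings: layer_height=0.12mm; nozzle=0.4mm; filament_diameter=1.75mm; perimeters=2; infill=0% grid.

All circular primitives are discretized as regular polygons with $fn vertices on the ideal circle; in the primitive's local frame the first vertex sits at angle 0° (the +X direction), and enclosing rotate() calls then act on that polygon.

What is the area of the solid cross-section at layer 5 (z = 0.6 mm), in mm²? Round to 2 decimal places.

At z = 0.6 mm: the cylinder: section is a regular 12-gon, circumradius r=9 (area = (12/2)·9.000²·sin(360°/12) = 243.00 mm²); the cone at (4, 2): at t=0.008 of its height the radius interpolates to r₁+(r₂−r₁)t = 5.996, giving a regular 12-gon of that circumradius (area = (12/2)·5.996²·sin(360°/12) = 107.86 mm²); After the difference (first − rest): starting from the r=9 cylinder (243.00 mm²), the cone at (4, 2) partially overlaps it — only the 95.73 mm² overlap (of its 107.86 mm²) is removed, clipping the outline — area = 147.27 mm². Overall, the cross-section is a single solid region. Net area = 147.27 mm².

147.27 mm²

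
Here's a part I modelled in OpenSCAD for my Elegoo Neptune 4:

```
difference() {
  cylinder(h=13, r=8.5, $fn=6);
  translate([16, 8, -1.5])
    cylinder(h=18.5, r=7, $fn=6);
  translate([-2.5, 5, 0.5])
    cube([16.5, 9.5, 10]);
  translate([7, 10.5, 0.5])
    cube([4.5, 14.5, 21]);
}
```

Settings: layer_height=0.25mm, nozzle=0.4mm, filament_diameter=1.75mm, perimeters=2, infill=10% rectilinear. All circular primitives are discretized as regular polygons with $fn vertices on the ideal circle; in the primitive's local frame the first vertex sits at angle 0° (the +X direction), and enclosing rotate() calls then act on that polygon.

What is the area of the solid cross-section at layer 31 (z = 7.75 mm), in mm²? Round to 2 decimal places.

At z = 7.75 mm: the r=8.5 cylinder gives a regular 6-gon of circumradius 8.5 (constant along its height) (area = (6/2)·8.500²·sin(360°/6) = 187.71 mm²); the cylinder at (16, 8): section is a regular 6-gon, circumradius r=7 (area = (6/2)·7.000²·sin(360°/6) = 127.31 mm²); the cube at (-2.5, 5) (footprint 16.5×9.5) is included at this height (area 156.75 mm²); the cube at (7, 10.5) is present — its section is the full 4.5×14.5 rectangle (area 65.25 mm²); After the difference (first − rest): starting from the r=8.5 cylinder (187.71 mm²), the r=7 cylinder at (16, 8) misses the remaining region (no effect); the 16.5×9.5 cube at (-2.5, 5) partially overlaps it — only the 17.55 mm² overlap (of its 156.75 mm²) is removed, clipping the outline; the 4.5×14.5 cube at (7, 10.5) misses the remaining region (no effect) — area = 170.16 mm². Overall, the cross-section is a single solid region. Net area = 170.16 mm².

170.16 mm²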